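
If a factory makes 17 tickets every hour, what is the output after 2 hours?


Production rate: 17 tickets per hour
Time: 2 hours
Total: 17 x 2 = 34 tickets

34 tickets


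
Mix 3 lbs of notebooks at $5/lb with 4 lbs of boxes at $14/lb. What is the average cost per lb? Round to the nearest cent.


Cost of notebooks:
3 x $5 = $15
Cost of boxes:
4 x $14 = $56
Total cost: $15 + $56 = $71
Total weight: 7 lbs
Average: $71 / 7 = $10.1428... ≈ $10.14/lb

$10.14/lb


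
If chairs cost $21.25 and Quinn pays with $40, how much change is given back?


Start with the amount paid:
$40
Subtract the price:
$40 - $21.25 = $18.75

$18.75


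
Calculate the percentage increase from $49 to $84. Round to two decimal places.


Find the absolute change:
|84 - 49| = 35
Divide by original and multiply by 100:
35 / 49 x 100 = 71.4285...% ≈ 71.43%

71.43%


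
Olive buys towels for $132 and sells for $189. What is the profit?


Selling price = $189
Cost price = $132
Profit = selling price - cost price:
Profit = $189 - $132 = $57

$57


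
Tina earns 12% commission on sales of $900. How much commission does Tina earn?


Convert rate to decimal:
12% = 0.12
Multiply by sales:
$900 x 0.12 = $108

$108


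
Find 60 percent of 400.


Convert percentage to decimal:
60% = 0.6
Multiply:
400 x 0.6 = 240

240


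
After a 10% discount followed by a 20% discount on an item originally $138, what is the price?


First discount:
10% of $138 = $13.80
Price after first discount:
$138 - $13.80 = $124.20
Second discount:
20% of $124.20 = $24.84
Final price:
$124.20 - $24.84 = $99.36

$99.36


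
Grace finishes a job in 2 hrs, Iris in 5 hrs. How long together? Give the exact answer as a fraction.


Grace's rate: 1/2 of the job per hour
Iris's rate: 1/5 of the job per hour
Combined rate: 1/2 + 1/5 = 7/10 per hour
Time = 1 / (7/10) = 10/7 hours (≈ 1.43 hours)

10/7 hours


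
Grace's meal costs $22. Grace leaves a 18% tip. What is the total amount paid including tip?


Calculate the tip:
18% of $22 = $3.96
Add tip to meal cost:
$22 + $3.96 = $25.96

$25.96


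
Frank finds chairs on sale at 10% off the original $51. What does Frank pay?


Calculate the discount amount:
10% of $51 = $5.10
Subtract from original:
$51 - $5.10 = $45.90

$45.90


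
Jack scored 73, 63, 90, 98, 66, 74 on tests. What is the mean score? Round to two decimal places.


Add the scores:
73 + 63 + 90 + 98 + 66 + 74 = 464
Divide by the number of tests:
464 / 6 = 77.3333... ≈ 77.33

77.33


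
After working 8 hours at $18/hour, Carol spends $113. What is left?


Calculate earnings:
8 x $18 = $144
Subtract spending:
$144 - $113 = $31

$31


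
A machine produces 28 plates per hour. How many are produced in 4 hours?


Production rate: 28 plates per hour
Time: 4 hours
Total: 28 x 4 = 112 plates

112 plates


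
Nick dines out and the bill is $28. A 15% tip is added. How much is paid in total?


Calculate the tip:
15% of $28 = $4.20
Add tip to meal cost:
$28 + $4.20 = $32.20

$32.20


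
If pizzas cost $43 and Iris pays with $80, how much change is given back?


Start with the amount paid:
$80
Subtract the price:
$80 - $43 = $37

$37


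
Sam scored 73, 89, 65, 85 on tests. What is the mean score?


Add the scores:
73 + 89 + 65 + 85 = 312
Divide by the number of tests:
312 / 4 = 78

78


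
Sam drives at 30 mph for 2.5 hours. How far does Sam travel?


Use the formula: distance = speed x time
Speed = 30 mph, Time = 2.5 hours
30 x 2.5 = 75 miles

75 miles


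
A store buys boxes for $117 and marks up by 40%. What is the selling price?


Calculate the markup amount:
40% of $117 = $46.80
Add to cost:
$117 + $46.80 = $163.80

$163.80


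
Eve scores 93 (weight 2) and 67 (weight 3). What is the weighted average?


Weighted sum:
2 x 93 + 3 x 67 = 387
Total weight:
2 + 3 = 5
Weighted average:
387 / 5 = 77.4

77.4


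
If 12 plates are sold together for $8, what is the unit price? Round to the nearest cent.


Total cost: $8
Number of items: 12
Unit price: $8 / 12 = $0.6666... ≈ $0.67

$0.67


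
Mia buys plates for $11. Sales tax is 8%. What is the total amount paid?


Calculate the tax:
8% of $11 = $0.88
Add tax to price:
$11 + $0.88 = $11.88

$11.88


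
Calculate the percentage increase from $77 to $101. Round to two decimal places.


Find the absolute change:
|101 - 77| = 24
Divide by original and multiply by 100:
24 / 77 x 100 = 31.1688...% ≈ 31.17%

31.17%


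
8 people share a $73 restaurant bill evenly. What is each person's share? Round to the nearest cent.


Total bill: $73
Number of people: 8
Each pays: $73 / 8 = $9.125 ≈ $9.13

$9.13


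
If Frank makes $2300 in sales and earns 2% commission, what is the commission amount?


Convert rate to decimal:
2% = 0.02
Multiply by sales:
$2300 x 0.02 = $46

$46


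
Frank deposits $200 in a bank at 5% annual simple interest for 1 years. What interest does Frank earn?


Use the formula I = P x R x T / 100
P x R x T = 200 x 5 x 1 = 1000
I = 1000 / 100 = $10

$10


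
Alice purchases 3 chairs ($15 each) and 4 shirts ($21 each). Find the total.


Cost of chairs:
3 x $15 = $45
Cost of shirts:
4 x $21 = $84
Add both:
$45 + $84 = $129

$129


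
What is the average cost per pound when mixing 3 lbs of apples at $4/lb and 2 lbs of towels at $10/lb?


Cost of apples:
3 x $4 = $12
Cost of towels:
2 x $10 = $20
Total cost: $12 + $20 = $32
Total weight: 5 lbs
Average: $32 / 5 = $6.40/lb

$6.40/lb


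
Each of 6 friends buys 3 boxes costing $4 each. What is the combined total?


Cost per person:
3 x $4 = $12
Group total:
6 x $12 = $72

$72


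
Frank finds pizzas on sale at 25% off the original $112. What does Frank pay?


Calculate the discount amount:
25% of $112 = $28
Subtract from original:
$112 - $28 = $84

$84


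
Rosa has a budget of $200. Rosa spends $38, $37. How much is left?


Add up expenses:
$38 + $37 = $75
Subtract from budget:
$200 - $75 = $125

$125


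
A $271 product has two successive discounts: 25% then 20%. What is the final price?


First discount:
25% of $271 = $67.75
Price after first discount:
$271 - $67.75 = $203.25
Second discount:
20% of $203.25 = $40.65
Final price:
$203.25 - $40.65 = $162.60

$162.60


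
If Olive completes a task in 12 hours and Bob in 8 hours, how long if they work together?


Olive's rate: 1/12 of the job per hour
Bob's rate: 1/8 of the job per hour
Combined rate: 1/12 + 1/8 = 5/24 per hour
Time = 1 / (5/24) = 24/5 = 4.8 hours

4.8 hours


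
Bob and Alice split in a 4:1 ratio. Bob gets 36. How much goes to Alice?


Find the multiplier:
36 / 4 = 9
Apply to Alice's share:
1 x 9 = 9

9


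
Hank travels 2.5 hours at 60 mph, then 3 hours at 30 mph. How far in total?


Leg 1 distance:
60 x 2.5 = 150 miles
Leg 2 distance:
30 x 3 = 90 miles
Total distance:
150 + 90 = 240 miles

240 miles


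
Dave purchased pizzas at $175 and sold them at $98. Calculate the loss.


Selling price = $98
Cost price = $175
Loss = cost price - selling price:
Loss = $175 - $98 = $77

$77


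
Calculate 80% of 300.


Convert percentage to decimal:
80% = 0.8
Multiply:
300 x 0.8 = 240

240


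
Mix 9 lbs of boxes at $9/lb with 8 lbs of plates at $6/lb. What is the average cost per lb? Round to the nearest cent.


Cost of boxes:
9 x $9 = $81
Cost of plates:
8 x $6 = $48
Total cost: $81 + $48 = $129
Total weight: 17 lbs
Average: $129 / 17 = $7.5882... ≈ $7.59/lb

$7.59/lb


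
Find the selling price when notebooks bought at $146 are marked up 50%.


Calculate the markup amount:
50% of $146 = $73
Add to cost:
$146 + $73 = $219

$219


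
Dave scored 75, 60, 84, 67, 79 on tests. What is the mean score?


Add the scores:
75 + 60 + 84 + 67 + 79 = 365
Divide by the number of tests:
365 / 5 = 73

73


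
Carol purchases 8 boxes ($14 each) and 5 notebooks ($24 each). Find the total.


Cost of boxes:
8 x $14 = $112
Cost of notebooks:
5 x $24 = $120
Add both:
$112 + $120 = $232

$232


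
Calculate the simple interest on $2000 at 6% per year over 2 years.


Use the formula I = P x R x T / 100
P x R x T = 2000 x 6 x 2 = 24000
I = 24000 / 100 = $240

$240


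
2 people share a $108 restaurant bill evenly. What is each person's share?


Total bill: $108
Number of people: 2
Each pays: $108 / 2 = $54

$54


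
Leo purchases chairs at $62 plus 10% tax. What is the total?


Calculate the tax:
10% of $62 = $6.20
Add tax to price:
$62 + $6.20 = $68.20

$68.20


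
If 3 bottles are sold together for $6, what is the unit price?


Total cost: $6
Number of items: 3
Unit price: $6 / 3 = $2

$2


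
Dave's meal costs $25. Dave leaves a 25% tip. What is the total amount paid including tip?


Calculate the tip:
25% of $25 = $6.25
Add tip to meal cost:
$25 + $6.25 = $31.25

$31.25


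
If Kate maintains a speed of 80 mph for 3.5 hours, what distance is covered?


Use the formula: distance = speed x time
Speed = 80 mph, Time = 3.5 hours
80 x 3.5 = 280 miles

280 miles


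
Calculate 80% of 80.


Convert percentage to decimal:
80% = 0.8
Multiply:
80 x 0.8 = 64

64


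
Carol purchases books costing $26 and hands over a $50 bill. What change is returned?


Start with the amount paid:
$50
Subtract the price:
$50 - $26 = $24

$24


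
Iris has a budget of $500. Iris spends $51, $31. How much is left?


Add up expenses:
$51 + $31 = $82
Subtract from budget:
$500 - $82 = $418

$418


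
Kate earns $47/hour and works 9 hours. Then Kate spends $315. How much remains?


Calculate earnings:
9 x $47 = $423
Subtract spending:
$423 - $315 = $108

$108


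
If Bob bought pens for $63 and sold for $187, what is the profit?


Selling price = $187
Cost price = $63
Profit = selling price - cost price:
Profit = $187 - $63 = $124

$124


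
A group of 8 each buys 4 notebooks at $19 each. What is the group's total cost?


Cost per person:
4 x $19 = $76
Group total:
8 x $76 = $608

$608


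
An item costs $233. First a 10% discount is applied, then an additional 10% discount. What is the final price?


First discount:
10% of $233 = $23.30
Price after first discount:
$233 - $23.30 = $209.70
Second discount:
10% of $209.70 = $20.97
Final price:
$209.70 - $20.97 = $188.73

$188.73


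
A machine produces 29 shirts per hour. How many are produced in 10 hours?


Production rate: 29 shirts per hour
Time: 10 hours
Total: 29 x 10 = 290 shirts

290 shirts


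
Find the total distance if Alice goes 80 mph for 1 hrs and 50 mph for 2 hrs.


Leg 1 distance:
80 x 1 = 80 miles
Leg 2 distance:
50 x 2 = 100 miles
Total distance:
80 + 100 = 180 miles

180 miles


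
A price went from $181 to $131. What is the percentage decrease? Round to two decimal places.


Find the absolute change:
|131 - 181| = 50
Divide by original and multiply by 100:
50 / 181 x 100 = 27.6243...% ≈ 27.62%

27.62%


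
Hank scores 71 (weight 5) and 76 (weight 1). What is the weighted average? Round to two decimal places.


Weighted sum:
5 x 71 + 1 x 76 = 431
Total weight:
5 + 1 = 6
Weighted average:
431 / 6 = 71.8333... ≈ 71.83

71.83


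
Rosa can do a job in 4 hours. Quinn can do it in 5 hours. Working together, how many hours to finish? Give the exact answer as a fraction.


Rosa's rate: 1/4 of the job per hour
Quinn's rate: 1/5 of the job per hour
Combined rate: 1/4 + 1/5 = 9/20 per hour
Time = 1 / (9/20) = 20/9 hours (≈ 2.22 hours)

20/9 hours


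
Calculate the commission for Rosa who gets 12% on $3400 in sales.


Convert rate to decimal:
12% = 0.12
Multiply by sales:
$3400 x 0.12 = $408

$408


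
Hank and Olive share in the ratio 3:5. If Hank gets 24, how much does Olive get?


Find the multiplier:
24 / 3 = 8
Apply to Olive's share:
5 x 8 = 40

40


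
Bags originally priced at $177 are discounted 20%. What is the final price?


Calculate the discount amount:
20% of $177 = $35.40
Subtract from original:
$177 - $35.40 = $141.60

$141.60


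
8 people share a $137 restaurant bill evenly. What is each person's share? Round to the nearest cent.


Total bill: $137
Number of people: 8
Each pays: $137 / 8 = $17.125 ≈ $17.13

$17.13


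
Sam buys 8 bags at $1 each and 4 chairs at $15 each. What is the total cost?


Cost of bags:
8 x $1 = $8
Cost of chairs:
4 x $15 = $60
Add both:
$8 + $60 = $68

$68


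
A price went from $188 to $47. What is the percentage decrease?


Find the absolute change:
|47 - 188| = 141
Divide by original and multiply by 100:
141 / 188 x 100 = 75%

75%


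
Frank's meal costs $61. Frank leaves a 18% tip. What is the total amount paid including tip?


Calculate the tip:
18% of $61 = $10.98
Add tip to meal cost:
$61 + $10.98 = $71.98

$71.98


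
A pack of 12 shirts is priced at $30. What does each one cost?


Total cost: $30
Number of items: 12
Unit price: $30 / 12 = $2.50

$2.50


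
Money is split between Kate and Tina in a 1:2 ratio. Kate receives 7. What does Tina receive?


Find the multiplier:
7 / 1 = 7
Apply to Tina's share:
2 x 7 = 14

14


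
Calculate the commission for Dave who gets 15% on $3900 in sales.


Convert rate to decimal:
15% = 0.15
Multiply by sales:
$3900 x 0.15 = $585

$585


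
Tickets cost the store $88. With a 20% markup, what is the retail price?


Calculate the markup amount:
20% of $88 = $17.60
Add to cost:
$88 + $17.60 = $105.60

$105.60


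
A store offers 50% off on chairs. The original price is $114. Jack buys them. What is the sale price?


Calculate the discount amount:
50% of $114 = $57
Subtract from original:
$114 - $57 = $57

$57


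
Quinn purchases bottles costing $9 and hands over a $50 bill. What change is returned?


Start with the amount paid:
$50
Subtract the price:
$50 - $9 = $41

$41


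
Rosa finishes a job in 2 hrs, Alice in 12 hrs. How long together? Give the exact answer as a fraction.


Rosa's rate: 1/2 of the job per hour
Alice's rate: 1/12 of the job per hour
Combined rate: 1/2 + 1/12 = 7/12 per hour
Time = 1 / (7/12) = 12/7 hours (≈ 1.71 hours)

12/7 hours


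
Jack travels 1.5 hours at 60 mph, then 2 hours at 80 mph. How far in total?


Leg 1 distance:
60 x 1.5 = 90 miles
Leg 2 distance:
80 x 2 = 160 miles
Total distance:
90 + 160 = 250 miles

250 miles


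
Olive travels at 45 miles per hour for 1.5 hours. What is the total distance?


Use the formula: distance = speed x time
Speed = 45 mph, Time = 1.5 hours
45 x 1.5 = 67.5 miles

67.5 miles


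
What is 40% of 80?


Convert percentage to decimal:
40% = 0.4
Multiply:
80 x 0.4 = 32

32


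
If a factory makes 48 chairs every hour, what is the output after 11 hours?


Production rate: 48 chairs per hour
Time: 11 hours
Total: 48 x 11 = 528 chairs

528 chairs


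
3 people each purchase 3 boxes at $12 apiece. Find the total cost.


Cost per person:
3 x $12 = $36
Group total:
3 x $36 = $108

$108


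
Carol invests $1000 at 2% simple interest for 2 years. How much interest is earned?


Use the formula I = P x R x T / 100
P x R x T = 1000 x 2 x 2 = 4000
I = 4000 / 100 = $40

$40


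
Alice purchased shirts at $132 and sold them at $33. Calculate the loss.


Selling price = $33
Cost price = $132
Loss = cost price - selling price:
Loss = $132 - $33 = $99

$99


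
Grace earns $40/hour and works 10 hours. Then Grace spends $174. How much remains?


Calculate earnings:
10 x $40 = $400
Subtract spending:
$400 - $174 = $226

$226


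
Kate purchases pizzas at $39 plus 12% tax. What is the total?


Calculate the tax:
12% of $39 = $4.68
Add tax to price:
$39 + $4.68 = $43.68

$43.68


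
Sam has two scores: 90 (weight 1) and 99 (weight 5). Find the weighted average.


Weighted sum:
1 x 90 + 5 x 99 = 585
Total weight:
1 + 5 = 6
Weighted average:
585 / 6 = 97.5

97.5


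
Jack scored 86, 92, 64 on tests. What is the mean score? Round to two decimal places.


Add the scores:
86 + 92 + 64 = 242
Divide by the number of tests:
242 / 3 = 80.6666... ≈ 80.67

80.67


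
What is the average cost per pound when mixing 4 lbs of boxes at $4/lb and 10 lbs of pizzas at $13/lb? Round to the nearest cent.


Cost of boxes:
4 x $4 = $16
Cost of pizzas:
10 x $13 = $130
Total cost: $16 + $130 = $146
Total weight: 14 lbs
Average: $146 / 14 = $10.4285... ≈ $10.43/lb

$10.43/lb


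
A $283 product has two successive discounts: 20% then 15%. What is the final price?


First discount:
20% of $283 = $56.60
Price after first discount:
$283 - $56.60 = $226.40
Second discount:
15% of $226.40 = $33.96
Final price:
$226.40 - $33.96 = $192.44

$192.44


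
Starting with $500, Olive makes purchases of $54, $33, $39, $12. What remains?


Add up expenses:
$54 + $33 + $39 + $12 = $138
Subtract from budget:
$500 - $138 = $362

$362


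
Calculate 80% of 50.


Convert percentage to decimal:
80% = 0.8
Multiply:
50 x 0.8 = 40

40


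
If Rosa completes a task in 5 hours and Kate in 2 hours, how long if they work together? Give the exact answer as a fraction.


Rosa's rate: 1/5 of the job per hour
Kate's rate: 1/2 of the job per hour
Combined rate: 1/5 + 1/2 = 7/10 per hour
Time = 1 / (7/10) = 10/7 hours (≈ 1.43 hours)

10/7 hours


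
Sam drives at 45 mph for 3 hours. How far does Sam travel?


Use the formula: distance = speed x time
Speed = 45 mph, Time = 3 hours
45 x 3 = 135 miles

135 miles


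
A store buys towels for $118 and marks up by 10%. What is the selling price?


Calculate the markup amount:
10% of $118 = $11.80
Add to cost:
$118 + $11.80 = $129.80

$129.80


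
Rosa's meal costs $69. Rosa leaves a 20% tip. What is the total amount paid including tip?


Calculate the tip:
20% of $69 = $13.80
Add tip to meal cost:
$69 + $13.80 = $82.80

$82.80


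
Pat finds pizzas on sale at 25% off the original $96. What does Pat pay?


Calculate the discount amount:
25% of $96 = $24
Subtract from original:
$96 - $24 = $72

$72


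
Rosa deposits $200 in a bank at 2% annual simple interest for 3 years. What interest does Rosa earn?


Use the formula I = P x R x T / 100
P x R x T = 200 x 2 x 3 = 1200
I = 1200 / 100 = $12

$12


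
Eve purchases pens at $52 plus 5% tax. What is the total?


Calculate the tax:
5% of $52 = $2.60
Add tax to price:
$52 + $2.60 = $54.60

$54.60


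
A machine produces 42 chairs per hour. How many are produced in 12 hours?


Production rate: 42 chairs per hour
Time: 12 hours
Total: 42 x 12 = 504 chairs

504 chairs


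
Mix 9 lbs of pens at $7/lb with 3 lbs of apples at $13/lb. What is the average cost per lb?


Cost of pens:
9 x $7 = $63
Cost of apples:
3 x $13 = $39
Total cost: $63 + $39 = $102
Total weight: 12 lbs
Average: $102 / 12 = $8.50/lb

$8.50/lb


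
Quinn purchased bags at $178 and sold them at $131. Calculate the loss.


Selling price = $131
Cost price = $178
Loss = cost price - selling price:
Loss = $178 - $131 = $47

$47


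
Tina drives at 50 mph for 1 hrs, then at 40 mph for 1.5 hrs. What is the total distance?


Leg 1 distance:
50 x 1 = 50 miles
Leg 2 distance:
40 x 1.5 = 60 miles
Total distance:
50 + 60 = 110 miles

110 miles


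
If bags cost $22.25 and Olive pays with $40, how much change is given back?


Start with the amount paid:
$40
Subtract the price:
$40 - $22.25 = $17.75

$17.75


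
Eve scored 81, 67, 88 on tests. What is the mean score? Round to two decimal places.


Add the scores:
81 + 67 + 88 = 236
Divide by the number of tests:
236 / 3 = 78.6666... ≈ 78.67

78.67


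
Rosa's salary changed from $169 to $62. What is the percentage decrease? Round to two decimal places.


Find the absolute change:
|62 - 169| = 107
Divide by original and multiply by 100:
107 / 169 x 100 = 63.3136...% ≈ 63.31%

63.31%


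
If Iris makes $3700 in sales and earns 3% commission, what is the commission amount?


Convert rate to decimal:
3% = 0.03
Multiply by sales:
$3700 x 0.03 = $111

$111


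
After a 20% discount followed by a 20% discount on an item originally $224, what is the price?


First discount:
20% of $224 = $44.80
Price after first discount:
$224 - $44.80 = $179.20
Second discount:
20% of $179.20 = $35.84
Final price:
$179.20 - $35.84 = $143.36

$143.36


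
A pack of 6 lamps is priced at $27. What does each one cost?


Total cost: $27
Number of items: 6
Unit price: $27 / 6 = $4.50

$4.50


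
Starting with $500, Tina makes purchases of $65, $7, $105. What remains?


Add up expenses:
$65 + $7 + $105 = $177
Subtract from budget:
$500 - $177 = $323

$323


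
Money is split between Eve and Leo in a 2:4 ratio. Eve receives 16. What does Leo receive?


Find the multiplier:
16 / 2 = 8
Apply to Leo's share:
4 x 8 = 32

32


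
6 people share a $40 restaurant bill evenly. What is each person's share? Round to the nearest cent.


Total bill: $40
Number of people: 6
Each pays: $40 / 6 = $6.6666... ≈ $6.67

$6.67


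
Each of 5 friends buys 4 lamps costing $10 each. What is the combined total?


Cost per person:
4 x $10 = $40
Group total:
5 x $40 = $200

$200


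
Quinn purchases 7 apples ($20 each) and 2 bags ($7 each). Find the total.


Cost of apples:
7 x $20 = $140
Cost of bags:
2 x $7 = $14
Add both:
$140 + $14 = $154

$154


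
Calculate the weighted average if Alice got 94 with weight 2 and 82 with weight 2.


Weighted sum:
2 x 94 + 2 x 82 = 352
Total weight:
2 + 2 = 4
Weighted average:
352 / 4 = 88

88


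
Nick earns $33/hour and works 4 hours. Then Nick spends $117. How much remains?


Calculate earnings:
4 x $33 = $132
Subtract spending:
$132 - $117 = $15

$15


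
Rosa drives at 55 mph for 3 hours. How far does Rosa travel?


Use the formula: distance = speed x time
Speed = 55 mph, Time = 3 hours
55 x 3 = 165 miles

165 miles


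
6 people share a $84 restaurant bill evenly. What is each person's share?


Total bill: $84
Number of people: 6
Each pays: $84 / 6 = $14

$14


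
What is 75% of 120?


Convert percentage to decimal:
75% = 0.75
Multiply:
120 x 0.75 = 90

90


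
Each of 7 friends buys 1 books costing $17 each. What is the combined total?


Cost per person:
1 x $17 = $17
Group total:
7 x $17 = $119

$119


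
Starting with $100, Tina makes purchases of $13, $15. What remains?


Add up expenses:
$13 + $15 = $28
Subtract from budget:
$100 - $28 = $72

$72


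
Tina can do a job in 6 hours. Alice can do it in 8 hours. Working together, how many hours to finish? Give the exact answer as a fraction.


Tina's rate: 1/6 of the job per hour
Alice's rate: 1/8 of the job per hour
Combined rate: 1/6 + 1/8 = 7/24 per hour
Time = 1 / (7/24) = 24/7 hours (≈ 3.43 hours)

24/7 hours


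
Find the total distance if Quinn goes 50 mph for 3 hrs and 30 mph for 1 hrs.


Leg 1 distance:
50 x 3 = 150 miles
Leg 2 distance:
30 x 1 = 30 miles
Total distance:
150 + 30 = 180 miles

180 miles


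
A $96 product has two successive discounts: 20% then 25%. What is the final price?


First discount:
20% of $96 = $19.20
Price after first discount:
$96 - $19.20 = $76.80
Second discount:
25% of $76.80 = $19.20
Final price:
$76.80 - $19.20 = $57.60

$57.60


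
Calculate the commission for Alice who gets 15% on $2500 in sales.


Convert rate to decimal:
15% = 0.15
Multiply by sales:
$2500 x 0.15 = $375

$375


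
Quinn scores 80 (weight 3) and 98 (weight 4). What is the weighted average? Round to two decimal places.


Weighted sum:
3 x 80 + 4 x 98 = 632
Total weight:
3 + 4 = 7
Weighted average:
632 / 7 = 90.2857... ≈ 90.29

90.29


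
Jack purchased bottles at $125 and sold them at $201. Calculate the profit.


Selling price = $201
Cost price = $125
Profit = selling price - cost price:
Profit = $201 - $125 = $76

$76


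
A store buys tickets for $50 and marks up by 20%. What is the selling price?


Calculate the markup amount:
20% of $50 = $10
Add to cost:
$50 + $10 = $60

$60


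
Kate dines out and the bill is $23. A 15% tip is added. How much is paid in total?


Calculate the tip:
15% of $23 = $3.45
Add tip to meal cost:
$23 + $3.45 = $26.45

$26.45


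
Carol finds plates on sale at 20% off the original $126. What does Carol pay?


Calculate the discount amount:
20% of $126 = $25.20
Subtract from original:
$126 - $25.20 = $100.80

$100.80


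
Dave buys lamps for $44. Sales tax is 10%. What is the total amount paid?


Calculate the tax:
10% of $44 = $4.40
Add tax to price:
$44 + $4.40 = $48.40

$48.40


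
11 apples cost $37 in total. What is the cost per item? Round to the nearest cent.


Total cost: $37
Number of items: 11
Unit price: $37 / 11 = $3.3636... ≈ $3.36

$3.36


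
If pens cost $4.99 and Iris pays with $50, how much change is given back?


Start with the amount paid:
$50
Subtract the price:
$50 - $4.99 = $45.01

$45.01


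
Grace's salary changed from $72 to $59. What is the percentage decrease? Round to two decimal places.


Find the absolute change:
|59 - 72| = 13
Divide by original and multiply by 100:
13 / 72 x 100 = 18.0555...% ≈ 18.06%

18.06%


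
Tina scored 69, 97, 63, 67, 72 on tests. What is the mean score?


Add the scores:
69 + 97 + 63 + 67 + 72 = 368
Divide by the number of tests:
368 / 5 = 73.6

73.6


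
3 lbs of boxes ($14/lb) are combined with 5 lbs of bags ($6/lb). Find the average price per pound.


Cost of boxes:
3 x $14 = $42
Cost of bags:
5 x $6 = $30
Total cost: $42 + $30 = $72
Total weight: 8 lbs
Average: $72 / 8 = $9/lb

$9/lb


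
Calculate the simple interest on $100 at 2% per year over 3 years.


Use the formula I = P x R x T / 100
P x R x T = 100 x 2 x 3 = 600
I = 600 / 100 = $6

$6


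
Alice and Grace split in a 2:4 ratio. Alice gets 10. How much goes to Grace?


Find the multiplier:
10 / 2 = 5
Apply to Grace's share:
4 x 5 = 20

20


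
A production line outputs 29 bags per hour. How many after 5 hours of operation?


Production rate: 29 bags per hour
Time: 5 hours
Total: 29 x 5 = 145 bags

145 bags


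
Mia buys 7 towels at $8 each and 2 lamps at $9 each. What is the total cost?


Cost of towels:
7 x $8 = $56
Cost of lamps:
2 x $9 = $18
Add both:
$56 + $18 = $74

$74


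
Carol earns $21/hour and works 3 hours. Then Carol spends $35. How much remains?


Calculate earnings:
3 x $21 = $63
Subtract spending:
$63 - $35 = $28

$28


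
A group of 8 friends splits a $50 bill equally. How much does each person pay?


Total bill: $50
Number of people: 8
Each pays: $50 / 8 = $6.25

$6.25


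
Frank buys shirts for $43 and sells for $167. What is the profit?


Selling price = $167
Cost price = $43
Profit = selling price - cost price:
Profit = $167 - $43 = $124

$124


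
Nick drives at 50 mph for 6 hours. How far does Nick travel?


Use the formula: distance = speed x time
Speed = 50 mph, Time = 6 hours
50 x 6 = 300 miles

300 miles


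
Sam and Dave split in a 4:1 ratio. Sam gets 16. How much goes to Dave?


Find the multiplier:
16 / 4 = 4
Apply to Dave's share:
1 x 4 = 4

4


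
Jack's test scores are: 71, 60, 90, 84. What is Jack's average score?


Add the scores:
71 + 60 + 90 + 84 = 305
Divide by the number of tests:
305 / 4 = 76.25

76.25


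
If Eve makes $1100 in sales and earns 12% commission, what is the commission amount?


Convert rate to decimal:
12% = 0.12
Multiply by sales:
$1100 x 0.12 = $132

$132


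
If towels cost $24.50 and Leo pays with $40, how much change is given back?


Start with the amount paid:
$40
Subtract the price:
$40 - $24.50 = $15.50

$15.50


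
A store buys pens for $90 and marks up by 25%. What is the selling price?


Calculate the markup amount:
25% of $90 = $22.50
Add to cost:
$90 + $22.50 = $112.50

$112.50


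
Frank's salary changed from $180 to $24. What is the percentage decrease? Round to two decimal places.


Find the absolute change:
|24 - 180| = 156
Divide by original and multiply by 100:
156 / 180 x 100 = 86.6666...% ≈ 86.67%

86.67%


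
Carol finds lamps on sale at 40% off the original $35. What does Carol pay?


Calculate the discount amount:
40% of $35 = $14
Subtract from original:
$35 - $14 = $21

$21


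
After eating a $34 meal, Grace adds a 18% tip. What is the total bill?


Calculate the tip:
18% of $34 = $6.12
Add tip to meal cost:
$34 + $6.12 = $40.12

$40.12


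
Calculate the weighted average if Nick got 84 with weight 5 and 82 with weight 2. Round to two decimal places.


Weighted sum:
5 x 84 + 2 x 82 = 584
Total weight:
5 + 2 = 7
Weighted average:
584 / 7 = 83.4285... ≈ 83.43

83.43


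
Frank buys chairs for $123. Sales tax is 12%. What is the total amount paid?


Calculate the tax:
12% of $123 = $14.76
Add tax to price:
$123 + $14.76 = $137.76

$137.76


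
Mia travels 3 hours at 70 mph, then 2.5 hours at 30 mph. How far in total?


Leg 1 distance:
70 x 3 = 210 miles
Leg 2 distance:
30 x 2.5 = 75 miles
Total distance:
210 + 75 = 285 miles

285 miles


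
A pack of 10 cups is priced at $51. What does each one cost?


Total cost: $51
Number of items: 10
Unit price: $51 / 10 = $5.10

$5.10


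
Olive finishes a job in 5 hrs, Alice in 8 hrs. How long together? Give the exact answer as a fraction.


Olive's rate: 1/5 of the job per hour
Alice's rate: 1/8 of the job per hour
Combined rate: 1/5 + 1/8 = 13/40 per hour
Time = 1 / (13/40) = 40/13 hours (≈ 3.08 hours)

40/13 hours


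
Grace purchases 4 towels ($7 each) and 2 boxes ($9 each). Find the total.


Cost of towels:
4 x $7 = $28
Cost of boxes:
2 x $9 = $18
Add both:
$28 + $18 = $46

$46


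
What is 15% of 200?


Convert percentage to decimal:
15% = 0.15
Multiply:
200 x 0.15 = 30

30


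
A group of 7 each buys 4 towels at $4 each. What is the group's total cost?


Cost per person:
4 x $4 = $16
Group total:
7 x $16 = $112

$112


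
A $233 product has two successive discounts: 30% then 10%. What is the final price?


First discount:
30% of $233 = $69.90
Price after first discount:
$233 - $69.90 = $163.10
Second discount:
10% of $163.10 = $16.31
Final price:
$163.10 - $16.31 = $146.79

$146.79


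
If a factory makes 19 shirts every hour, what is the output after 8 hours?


Production rate: 19 shirts per hour
Time: 8 hours
Total: 19 x 8 = 152 shirts

152 shirts


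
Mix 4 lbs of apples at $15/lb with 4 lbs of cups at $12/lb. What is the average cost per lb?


Cost of apples:
4 x $15 = $60
Cost of cups:
4 x $12 = $48
Total cost: $60 + $48 = $108
Total weight: 8 lbs
Average: $108 / 8 = $13.50/lb

$13.50/lb


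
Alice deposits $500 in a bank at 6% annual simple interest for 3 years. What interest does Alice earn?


Use the formula I = P x R x T / 100
P x R x T = 500 x 6 x 3 = 9000
I = 9000 / 100 = $90

$90


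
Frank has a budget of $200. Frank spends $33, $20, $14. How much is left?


Add up expenses:
$33 + $20 + $14 = $67
Subtract from budget:
$200 - $67 = $133

$133


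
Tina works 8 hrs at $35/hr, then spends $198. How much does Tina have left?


Calculate earnings:
8 x $35 = $280
Subtract spending:
$280 - $198 = $82

$82


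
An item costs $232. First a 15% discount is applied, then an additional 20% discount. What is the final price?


First discount:
15% of $232 = $34.80
Price after first discount:
$232 - $34.80 = $197.20
Second discount:
20% of $197.20 = $39.44
Final price:
$197.20 - $39.44 = $157.76

$157.76


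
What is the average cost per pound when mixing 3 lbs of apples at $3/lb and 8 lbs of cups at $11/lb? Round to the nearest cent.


Cost of apples:
3 x $3 = $9
Cost of cups:
8 x $11 = $88
Total cost: $9 + $88 = $97
Total weight: 11 lbs
Average: $97 / 11 = $8.8181... ≈ $8.82/lb

$8.82/lb


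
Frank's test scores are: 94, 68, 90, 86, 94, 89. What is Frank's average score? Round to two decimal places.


Add the scores:
94 + 68 + 90 + 86 + 94 + 89 = 521
Divide by the number of tests:
521 / 6 = 86.8333... ≈ 86.83

86.83


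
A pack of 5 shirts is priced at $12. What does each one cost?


Total cost: $12
Number of items: 5
Unit price: $12 / 5 = $2.40

$2.40


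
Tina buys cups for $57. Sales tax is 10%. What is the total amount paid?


Calculate the tax:
10% of $57 = $5.70
Add tax to price:
$57 + $5.70 = $62.70

$62.70


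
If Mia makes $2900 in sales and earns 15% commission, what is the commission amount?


Convert rate to decimal:
15% = 0.15
Multiply by sales:
$2900 x 0.15 = $435

$435


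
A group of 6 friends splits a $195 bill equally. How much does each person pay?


Total bill: $195
Number of people: 6
Each pays: $195 / 6 = $32.50

$32.50


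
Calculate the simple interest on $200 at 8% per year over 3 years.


Use the formula I = P x R x T / 100
P x R x T = 200 x 8 x 3 = 4800
I = 4800 / 100 = $48

$48


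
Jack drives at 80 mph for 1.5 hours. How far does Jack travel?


Use the formula: distance = speed x time
Speed = 80 mph, Time = 1.5 hours
80 x 1.5 = 120 miles

120 miles


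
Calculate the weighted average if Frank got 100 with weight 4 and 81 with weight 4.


Weighted sum:
4 x 100 + 4 x 81 = 724
Total weight:
4 + 4 = 8
Weighted average:
724 / 8 = 90.5

90.5


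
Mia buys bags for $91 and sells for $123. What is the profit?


Selling price = $123
Cost price = $91
Profit = selling price - cost price:
Profit = $123 - $91 = $32

$32


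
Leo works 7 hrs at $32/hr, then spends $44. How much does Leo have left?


Calculate earnings:
7 x $32 = $224
Subtract spending:
$224 - $44 = $180

$180


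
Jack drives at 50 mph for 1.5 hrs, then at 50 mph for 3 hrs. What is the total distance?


Leg 1 distance:
50 x 1.5 = 75 miles
Leg 2 distance:
50 x 3 = 150 miles
Total distance:
75 + 150 = 225 miles

225 miles


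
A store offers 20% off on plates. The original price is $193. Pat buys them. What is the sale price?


Calculate the discount amount:
20% of $193 = $38.60
Subtract from original:
$193 - $38.60 = $154.40

$154.40


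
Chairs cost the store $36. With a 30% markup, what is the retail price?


Calculate the markup amount:
30% of $36 = $10.80
Add to cost:
$36 + $10.80 = $46.80

$46.80


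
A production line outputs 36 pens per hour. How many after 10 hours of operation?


Production rate: 36 pens per hour
Time: 10 hours
Total: 36 x 10 = 360 pens

360 pens


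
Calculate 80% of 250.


Convert percentage to decimal:
80% = 0.8
Multiply:
250 x 0.8 = 200

200


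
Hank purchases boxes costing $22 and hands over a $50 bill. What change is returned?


Start with the amount paid:
$50
Subtract the price:
$50 - $22 = $28

$28


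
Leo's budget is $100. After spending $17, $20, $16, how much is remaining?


Add up expenses:
$17 + $20 + $16 = $53
Subtract from budget:
$100 - $53 = $47

$47


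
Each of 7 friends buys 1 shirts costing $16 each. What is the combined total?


Cost per person:
1 x $16 = $16
Group total:
7 x $16 = $112

$112


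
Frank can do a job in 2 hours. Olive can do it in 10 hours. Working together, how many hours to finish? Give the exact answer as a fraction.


Frank's rate: 1/2 of the job per hour
Olive's rate: 1/10 of the job per hour
Combined rate: 1/2 + 1/10 = 3/5 per hour
Time = 1 / (3/5) = 5/3 hours (≈ 1.67 hours)

5/3 hours


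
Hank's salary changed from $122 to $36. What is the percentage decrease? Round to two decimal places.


Find the absolute change:
|36 - 122| = 86
Divide by original and multiply by 100:
86 / 122 x 100 = 70.4918...% ≈ 70.49%

70.49%


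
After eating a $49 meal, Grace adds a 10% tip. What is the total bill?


Calculate the tip:
10% of $49 = $4.90
Add tip to meal cost:
$49 + $4.90 = $53.90

$53.90


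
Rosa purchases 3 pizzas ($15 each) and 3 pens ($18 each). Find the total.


Cost of pizzas:
3 x $15 = $45
Cost of pens:
3 x $18 = $54
Add both:
$45 + $54 = $99

$99


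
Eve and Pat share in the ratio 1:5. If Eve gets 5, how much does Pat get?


Find the multiplier:
5 / 1 = 5
Apply to Pat's share:
5 x 5 = 25

25


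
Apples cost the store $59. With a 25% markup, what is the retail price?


Calculate the markup amount:
25% of $59 = $14.75
Add to cost:
$59 + $14.75 = $73.75

$73.75


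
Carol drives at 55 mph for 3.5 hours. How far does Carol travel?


Use the formula: distance = speed x time
Speed = 55 mph, Time = 3.5 hours
55 x 3.5 = 192.5 miles

192.5 miles


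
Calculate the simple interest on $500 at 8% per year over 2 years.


Use the formula I = P x R x T / 100
P x R x T = 500 x 8 x 2 = 8000
I = 8000 / 100 = $80

$80


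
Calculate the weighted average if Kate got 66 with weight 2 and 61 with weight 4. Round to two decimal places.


Weighted sum:
2 x 66 + 4 x 61 = 376
Total weight:
2 + 4 = 6
Weighted average:
376 / 6 = 62.6666... ≈ 62.67

62.67


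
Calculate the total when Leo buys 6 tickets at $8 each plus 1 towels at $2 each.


Cost of tickets:
6 x $8 = $48
Cost of towels:
1 x $2 = $2
Add both:
$48 + $2 = $50

$50


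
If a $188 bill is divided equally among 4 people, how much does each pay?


Total bill: $188
Number of people: 4
Each pays: $188 / 4 = $47

$47


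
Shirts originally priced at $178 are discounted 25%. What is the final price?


Calculate the discount amount:
25% of $178 = $44.50
Subtract from original:
$178 - $44.50 = $133.50

$133.50


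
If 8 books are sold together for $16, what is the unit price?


Total cost: $16
Number of items: 8
Unit price: $16 / 8 = $2

$2


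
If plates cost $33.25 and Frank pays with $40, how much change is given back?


Start with the amount paid:
$40
Subtract the price:
$40 - $33.25 = $6.75

$6.75


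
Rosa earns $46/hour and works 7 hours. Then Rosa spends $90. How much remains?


Calculate earnings:
7 x $46 = $322
Subtract spending:
$322 - $90 = $232

$232


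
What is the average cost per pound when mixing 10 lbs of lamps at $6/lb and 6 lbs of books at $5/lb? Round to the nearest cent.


Cost of lamps:
10 x $6 = $60
Cost of books:
6 x $5 = $30
Total cost: $60 + $30 = $90
Total weight: 16 lbs
Average: $90 / 16 = $5.625 ≈ $5.63/lb

$5.63/lb


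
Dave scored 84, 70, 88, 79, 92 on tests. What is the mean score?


Add the scores:
84 + 70 + 88 + 79 + 92 = 413
Divide by the number of tests:
413 / 5 = 82.6

82.6


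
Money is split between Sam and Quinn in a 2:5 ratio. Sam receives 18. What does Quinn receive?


Find the multiplier:
18 / 2 = 9
Apply to Quinn's share:
5 x 9 = 45

45


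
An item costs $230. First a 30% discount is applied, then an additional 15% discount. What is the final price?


First discount:
30% of $230 = $69
Price after first discount:
$230 - $69 = $161
Second discount:
15% of $161 = $24.15
Final price:
$161 - $24.15 = $136.85

$136.85


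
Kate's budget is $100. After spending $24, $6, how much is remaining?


Add up expenses:
$24 + $6 = $30
Subtract from budget:
$100 - $30 = $70

$70


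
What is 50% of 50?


Convert percentage to decimal:
50% = 0.5
Multiply:
50 x 0.5 = 25

25


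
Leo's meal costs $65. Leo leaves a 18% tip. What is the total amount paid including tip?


Calculate the tip:
18% of $65 = $11.70
Add tip to meal cost:
$65 + $11.70 = $76.70

$76.70


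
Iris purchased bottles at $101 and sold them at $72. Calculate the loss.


Selling price = $72
Cost price = $101
Loss = cost price - selling price:
Loss = $101 - $72 = $29

$29


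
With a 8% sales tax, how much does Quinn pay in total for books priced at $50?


Calculate the tax:
8% of $50 = $4
Add tax to price:
$50 + $4 = $54

$54
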